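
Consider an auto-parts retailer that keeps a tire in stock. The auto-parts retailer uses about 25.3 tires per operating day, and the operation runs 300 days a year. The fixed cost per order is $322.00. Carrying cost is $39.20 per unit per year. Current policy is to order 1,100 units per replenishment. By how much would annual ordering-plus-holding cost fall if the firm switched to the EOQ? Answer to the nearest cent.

Annual demand D = 25.3 × 300 = 7,590.
EOQ = √(2DS/H) = √(2 × 7,590 × 322 / 39.2) ≈ 353.12.
Cost at Q* = (D/Q*)S + (Q*/2)H = √(2DSH) ≈ $13,842.26.
Cost at Q = 1,100: (7,590/1,100)×322 + (1,100/2)×39.2 = $2,221.80 + $21,560.00 = $23,781.80.
Excess = $23,781.80 − $13,842.26 = $9,939.54.

Extra cost ≈ $9,939.54 per year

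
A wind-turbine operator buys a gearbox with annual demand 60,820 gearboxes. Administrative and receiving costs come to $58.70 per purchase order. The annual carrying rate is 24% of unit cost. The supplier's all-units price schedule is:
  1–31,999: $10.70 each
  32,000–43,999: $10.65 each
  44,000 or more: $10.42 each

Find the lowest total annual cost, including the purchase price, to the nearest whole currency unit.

Holding cost per unit per year at price C is H = 0.24·C.
Evaluate total cost at each tier's feasible EOQ or, if the EOQ is below the tier, at the tier's minimum quantity.
EOQ at $10.70 = 1667.5 (feasible in tier 1): TC = 60,820×$10.70 + (60,820/1667.5)×58.7 + (1667.5/2)×0.24×$10.70 = $655,056.08.
EOQ at $10.65 = 1671.4 < 32000, so use break Q=32000: TC = 60,820×$10.65 + (60,820/32000.0)×58.7 + (32000.0/2)×0.24×$10.65 = $688,740.57.
EOQ at $10.42 = 1689.7 < 44000, so use break Q=44000: TC = 60,820×$10.42 + (60,820/44000.0)×58.7 + (44000.0/2)×0.24×$10.42 = $688,843.14.
Lowest total cost among the candidates is at Q = 1667.5.

TC* ≈ $655,056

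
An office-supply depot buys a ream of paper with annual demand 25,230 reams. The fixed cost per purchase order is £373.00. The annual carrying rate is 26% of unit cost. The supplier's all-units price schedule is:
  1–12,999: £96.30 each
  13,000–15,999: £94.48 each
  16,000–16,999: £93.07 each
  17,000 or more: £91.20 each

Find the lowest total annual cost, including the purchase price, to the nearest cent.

TC* ≈ £2,451,357.40

Holding cost per unit per year at price C is H = 0.26·C.
Evaluate total cost at each tier's feasible EOQ or, if the EOQ is below the tier, at the tier's minimum quantity.
EOQ at £96.30 = 867.0 (feasible in tier 1): TC = 25,230×£96.30 + (25,230/867.0)×373 + (867.0/2)×0.26×£96.30 = £2,451,357.40.
EOQ at £94.48 = 875.3 < 13000, so use break Q=13000: TC = 25,230×£94.48 + (25,230/13000.0)×373 + (13000.0/2)×0.26×£94.48 = £2,544,125.51.
EOQ at £93.07 = 881.9 < 16000, so use break Q=16000: TC = 25,230×£93.07 + (25,230/16000.0)×373 + (16000.0/2)×0.26×£93.07 = £2,542,329.87.
EOQ at £91.20 = 890.9 < 17000, so use break Q=17000: TC = 25,230×£91.20 + (25,230/17000.0)×373 + (17000.0/2)×0.26×£91.20 = £2,503,081.58.
Lowest total cost among the candidates is at Q = 867.0.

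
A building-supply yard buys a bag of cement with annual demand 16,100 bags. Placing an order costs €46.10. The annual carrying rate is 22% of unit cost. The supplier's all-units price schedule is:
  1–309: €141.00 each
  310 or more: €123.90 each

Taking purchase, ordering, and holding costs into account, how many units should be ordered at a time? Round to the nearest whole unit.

Holding cost per unit per year at price C is H = 0.22·C.
Candidates are each tier's EOQ (if it falls in that tier) and each price-break quantity.
EOQ at €141.00 = 218.8 (feasible in tier 1): TC = 16,100×€141.00 + (16,100/218.8)×46.1 + (218.8/2)×0.22×€141.00 = €2,276,885.77.
EOQ at €123.90 = 233.4 < 310, so use break Q=310: TC = 16,100×€123.90 + (16,100/310.0)×46.1 + (310.0/2)×0.22×€123.90 = €2,001,409.22.
Lowest total cost is €2,001,409.22 at Q = 310.0.

Q* ≈ 310 bags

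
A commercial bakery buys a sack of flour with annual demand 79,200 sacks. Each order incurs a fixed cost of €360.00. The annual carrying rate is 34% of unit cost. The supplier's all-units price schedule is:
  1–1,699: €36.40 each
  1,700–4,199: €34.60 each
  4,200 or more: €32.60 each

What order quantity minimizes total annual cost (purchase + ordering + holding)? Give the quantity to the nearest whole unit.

Holding cost per unit per year at price C is H = 0.34·C.
Evaluate total cost at each tier's feasible EOQ or, if the EOQ is below the tier, at the tier's minimum quantity.
Tier 1 (€36.40): EOQ = 2146.5 exceeds tier's upper bound 1699, so this tier is dominated.
EOQ at €34.60 = 2201.7 (feasible in tier 2): TC = 79,200×€34.60 + (79,200/2201.7)×360 + (2201.7/2)×0.34×€34.60 = €2,766,220.39.
EOQ at €32.60 = 2268.2 < 4200, so use break Q=4200: TC = 79,200×€32.60 + (79,200/4200.0)×360 + (4200.0/2)×0.34×€32.60 = €2,611,984.97.
Lowest total cost is €2,611,984.97 at Q = 4200.0.

Q* ≈ 4,200 sacks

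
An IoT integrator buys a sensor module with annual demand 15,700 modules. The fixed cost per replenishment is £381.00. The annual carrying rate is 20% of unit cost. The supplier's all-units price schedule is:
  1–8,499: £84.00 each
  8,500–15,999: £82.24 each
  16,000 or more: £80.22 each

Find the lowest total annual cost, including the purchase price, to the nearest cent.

Holding cost per unit per year at price C is H = 0.20·C.
Evaluate total cost at each tier's feasible EOQ or, if the EOQ is below the tier, at the tier's minimum quantity.
EOQ at £84.00 = 843.9 (feasible in tier 1): TC = 15,700×£84.00 + (15,700/843.9)×381 + (843.9/2)×0.20×£84.00 = £1,332,976.92.
EOQ at £82.24 = 852.8 < 8500, so use break Q=8500: TC = 15,700×£82.24 + (15,700/8500.0)×381 + (8500.0/2)×0.20×£82.24 = £1,361,775.73.
EOQ at £80.22 = 863.5 < 16000, so use break Q=16000: TC = 15,700×£80.22 + (15,700/16000.0)×381 + (16000.0/2)×0.20×£80.22 = £1,388,179.86.
Lowest total cost among the candidates is at Q = 843.9.

TC* ≈ £1,332,976.92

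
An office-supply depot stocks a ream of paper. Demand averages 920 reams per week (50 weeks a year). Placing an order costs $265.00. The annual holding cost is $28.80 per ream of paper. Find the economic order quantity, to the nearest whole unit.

Q* ≈ 920 reams

Annual demand D = 920 × 50 = 46,000.
EOQ = √(2DS / H) = √(2 × 46,000 × 265 / 28.8).
= √(24,380,000 / 28.8) = √846,527.7778 ≈ 920.069.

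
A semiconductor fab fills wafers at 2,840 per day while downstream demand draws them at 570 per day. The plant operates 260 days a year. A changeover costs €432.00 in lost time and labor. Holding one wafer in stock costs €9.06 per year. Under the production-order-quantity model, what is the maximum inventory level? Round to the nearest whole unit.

Annual demand D = 570 × 260 = 148,200.
Production build-up factor (1 − d/p) = 1 − 570/2,840 = 0.7993.
Q* = √(2DS / (H(1 − d/p))) = √(2 × 148,200 × 432 / (9.06 × 0.7993)).
= √(128,044,800 / 7.2416) ≈ 4204.972.
Maximum inventory = Q*(1 − d/p) = 4204.972 × 0.7993 ≈ 3361.016.

I_max ≈ 3,361 wafers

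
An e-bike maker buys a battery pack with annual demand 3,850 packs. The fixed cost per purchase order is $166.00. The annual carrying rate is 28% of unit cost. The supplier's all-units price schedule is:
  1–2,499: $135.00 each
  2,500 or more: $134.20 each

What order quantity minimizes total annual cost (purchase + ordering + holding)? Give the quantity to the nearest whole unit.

Holding cost per unit per year at price C is H = 0.28·C.
For each price level, check whether its EOQ is feasible; otherwise the best quantity at that price is the breakpoint.
EOQ at $135.00 = 183.9 (feasible in tier 1): TC = 3,850×$135.00 + (3,850/183.9)×166 + (183.9/2)×0.28×$135.00 = $526,700.97.
EOQ at $134.20 = 184.4 < 2500, so use break Q=2500: TC = 3,850×$134.20 + (3,850/2500.0)×166 + (2500.0/2)×0.28×$134.20 = $563,895.64.
Lowest total cost is $526,700.97 at Q = 183.9.

Q* ≈ 184 packs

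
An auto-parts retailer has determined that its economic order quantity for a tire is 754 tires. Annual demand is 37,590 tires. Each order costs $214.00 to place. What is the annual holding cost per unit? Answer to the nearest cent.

H ≈ $28.30

Squaring Q* = √(2DS/H) gives Q*² = 2DS/H.
From Q* = √(2DS/H): H = 2DS / Q*² = 2 × 37,590 × 214 / 754² = 28.2992.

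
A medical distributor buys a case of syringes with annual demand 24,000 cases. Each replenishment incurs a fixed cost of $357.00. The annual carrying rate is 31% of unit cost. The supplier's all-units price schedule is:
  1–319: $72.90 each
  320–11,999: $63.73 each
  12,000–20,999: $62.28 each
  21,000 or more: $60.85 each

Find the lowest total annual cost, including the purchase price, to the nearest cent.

Holding cost per unit per year at price C is H = 0.31·C.
Candidates are each tier's EOQ (if it falls in that tier) and each price-break quantity.
Tier 1 ($72.90): EOQ = 870.8 exceeds tier's upper bound 319, so this tier is dominated.
EOQ at $63.73 = 931.3 (feasible in tier 2): TC = 24,000×$63.73 + (24,000/931.3)×357 + (931.3/2)×0.31×$63.73 = $1,547,919.56.
EOQ at $62.28 = 942.1 < 12000, so use break Q=12000: TC = 24,000×$62.28 + (24,000/12000.0)×357 + (12000.0/2)×0.31×$62.28 = $1,611,274.80.
EOQ at $60.85 = 953.1 < 21000, so use break Q=21000: TC = 24,000×$60.85 + (24,000/21000.0)×357 + (21000.0/2)×0.31×$60.85 = $1,658,874.75.
Lowest total cost among the candidates is at Q = 931.3.

TC* ≈ $1,547,919.56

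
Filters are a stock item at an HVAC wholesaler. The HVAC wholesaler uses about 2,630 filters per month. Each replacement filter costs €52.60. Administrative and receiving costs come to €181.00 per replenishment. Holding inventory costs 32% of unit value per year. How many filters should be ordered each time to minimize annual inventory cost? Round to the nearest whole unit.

Annual demand D = 2,630 × 12 = 31,560.
Holding cost H = 0.32 × €52.60 = €16.8320 per unit per year.
EOQ = √(2DS / H) = √(2 × 31,560 × 181 / 16.832).
= √(11,424,720 / 16.832) = √678,750 ≈ 823.863.

Q* ≈ 824 filters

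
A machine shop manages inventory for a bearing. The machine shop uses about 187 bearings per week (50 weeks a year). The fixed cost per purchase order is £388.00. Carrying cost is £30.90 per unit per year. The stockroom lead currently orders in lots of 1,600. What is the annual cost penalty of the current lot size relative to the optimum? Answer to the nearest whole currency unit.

Extra cost ≈ £12,014 per year

Annual demand D = 187 × 50 = 9,350.
EOQ = √(2DS/H) = √(2 × 9,350 × 388 / 30.9) ≈ 484.57.
Cost at Q* = (D/Q*)S + (Q*/2)H = √(2DSH) ≈ £14,973.24.
Cost at Q = 1,600: (9,350/1,600)×388 + (1,600/2)×30.9 = £2,267.38 + £24,720.00 = £26,987.38.
Excess = £26,987.38 − £14,973.24 = £12,014.13.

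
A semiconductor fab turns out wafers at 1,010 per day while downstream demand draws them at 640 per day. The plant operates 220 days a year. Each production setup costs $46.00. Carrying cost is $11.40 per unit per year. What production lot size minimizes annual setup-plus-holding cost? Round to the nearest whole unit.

Q* ≈ 1,761 wafers

Annual demand D = 640 × 220 = 140,800.
Production build-up factor (1 − d/p) = 1 − 640/1,010 = 0.3663.
Q* = √(2DS / (H(1 − d/p))) = √(2 × 140,800 × 46 / (11.4 × 0.3663)).
= √(12,953,600 / 4.1762) ≈ 1761.176.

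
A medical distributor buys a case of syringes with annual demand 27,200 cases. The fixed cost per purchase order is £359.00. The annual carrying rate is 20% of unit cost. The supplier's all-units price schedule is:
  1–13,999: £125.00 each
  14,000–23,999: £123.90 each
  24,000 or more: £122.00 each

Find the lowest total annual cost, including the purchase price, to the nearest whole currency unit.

TC* ≈ £3,422,096

Holding cost per unit per year at price C is H = 0.20·C.
Evaluate total cost at each tier's feasible EOQ or, if the EOQ is below the tier, at the tier's minimum quantity.
EOQ at £125.00 = 883.8 (feasible in tier 1): TC = 27,200×£125.00 + (27,200/883.8)×359 + (883.8/2)×0.20×£125.00 = £3,422,096.15.
EOQ at £123.90 = 887.8 < 14000, so use break Q=14000: TC = 27,200×£123.90 + (27,200/14000.0)×359 + (14000.0/2)×0.20×£123.90 = £3,544,237.49.
EOQ at £122.00 = 894.6 < 24000, so use break Q=24000: TC = 27,200×£122.00 + (27,200/24000.0)×359 + (24000.0/2)×0.20×£122.00 = £3,611,606.87.
Lowest total cost among the candidates is at Q = 883.8.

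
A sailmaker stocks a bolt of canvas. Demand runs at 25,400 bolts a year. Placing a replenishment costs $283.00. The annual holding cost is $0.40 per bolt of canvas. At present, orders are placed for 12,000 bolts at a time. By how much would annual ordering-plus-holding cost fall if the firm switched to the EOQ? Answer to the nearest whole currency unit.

Extra cost ≈ $601 per year

EOQ = √(2DS/H) = √(2 × 25,400 × 283 / 0.4) ≈ 5995.08.
Cost at Q* = (D/Q*)S + (Q*/2)H = √(2DSH) ≈ $2,398.03.
Cost at Q = 12,000: (25,400/12,000)×283 + (12,000/2)×0.4 = $599.02 + $2,400.00 = $2,999.02.
Excess = $2,999.02 − $2,398.03 = $600.98.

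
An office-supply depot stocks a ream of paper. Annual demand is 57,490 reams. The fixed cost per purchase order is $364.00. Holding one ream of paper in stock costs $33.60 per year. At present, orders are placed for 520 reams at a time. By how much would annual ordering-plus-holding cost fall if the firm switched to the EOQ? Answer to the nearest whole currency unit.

Extra cost ≈ $11,479 per year

EOQ = √(2DS/H) = √(2 × 57,490 × 364 / 33.6) ≈ 1116.07.
Cost at Q* = (D/Q*)S + (Q*/2)H = √(2DSH) ≈ $37,500.02.
Cost at Q = 520: (57,490/520)×364 + (520/2)×33.6 = $40,243.00 + $8,736.00 = $48,979.00.
Excess = $48,979.00 − $37,500.02 = $11,478.98.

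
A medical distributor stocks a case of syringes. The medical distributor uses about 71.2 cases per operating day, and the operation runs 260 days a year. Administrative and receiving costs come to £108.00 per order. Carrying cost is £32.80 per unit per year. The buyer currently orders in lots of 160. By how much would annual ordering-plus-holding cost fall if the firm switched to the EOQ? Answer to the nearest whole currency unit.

Extra cost ≈ £3,667 per year

Annual demand D = 71.2 × 260 = 18,512.
EOQ = √(2DS/H) = √(2 × 18,512 × 108 / 32.8) ≈ 349.15.
Cost at Q* = (D/Q*)S + (Q*/2)H = √(2DSH) ≈ £11,452.24.
Cost at Q = 160: (18,512/160)×108 + (160/2)×32.8 = £12,495.60 + £2,624.00 = £15,119.60.
Excess = £15,119.60 − £11,452.24 = £3,667.36.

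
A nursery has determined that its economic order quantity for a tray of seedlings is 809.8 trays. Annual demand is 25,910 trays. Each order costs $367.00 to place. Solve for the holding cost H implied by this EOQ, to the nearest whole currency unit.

H ≈ $29

The basic EOQ model gives Q* = √(2DS/H); rearrange for the unknown.
From Q* = √(2DS/H): H = 2DS / Q*² = 2 × 25,910 × 367 / 809.8² = 29.0007.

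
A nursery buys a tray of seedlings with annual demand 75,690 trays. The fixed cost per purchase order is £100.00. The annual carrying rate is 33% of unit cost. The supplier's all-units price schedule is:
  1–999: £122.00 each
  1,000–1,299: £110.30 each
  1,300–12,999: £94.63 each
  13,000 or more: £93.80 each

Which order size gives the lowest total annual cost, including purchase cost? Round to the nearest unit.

Q* ≈ 1,300 trays

Holding cost per unit per year at price C is H = 0.33·C.
For each price level, check whether its EOQ is feasible; otherwise the best quantity at that price is the breakpoint.
EOQ at £122.00 = 613.2 (feasible in tier 1): TC = 75,690×£122.00 + (75,690/613.2)×100 + (613.2/2)×0.33×£122.00 = £9,258,867.16.
EOQ at £110.30 = 644.9 < 1000, so use break Q=1000: TC = 75,690×£110.30 + (75,690/1000.0)×100 + (1000.0/2)×0.33×£110.30 = £8,374,375.50.
EOQ at £94.63 = 696.2 < 1300, so use break Q=1300: TC = 75,690×£94.63 + (75,690/1300.0)×100 + (1300.0/2)×0.33×£94.63 = £7,188,665.14.
EOQ at £93.80 = 699.3 < 13000, so use break Q=13000: TC = 75,690×£93.80 + (75,690/13000.0)×100 + (13000.0/2)×0.33×£93.80 = £7,301,505.23.
Lowest total cost is £7,188,665.14 at Q = 1300.0.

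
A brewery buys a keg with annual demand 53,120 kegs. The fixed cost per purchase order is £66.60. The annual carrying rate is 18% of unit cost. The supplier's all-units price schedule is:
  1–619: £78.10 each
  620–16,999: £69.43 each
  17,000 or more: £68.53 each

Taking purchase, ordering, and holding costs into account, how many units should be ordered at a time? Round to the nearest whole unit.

Q* ≈ 752 kegs

Holding cost per unit per year at price C is H = 0.18·C.
Candidates are each tier's EOQ (if it falls in that tier) and each price-break quantity.
Tier 1 (£78.10): EOQ = 709.4 exceeds tier's upper bound 619, so this tier is dominated.
EOQ at £69.43 = 752.4 (feasible in tier 2): TC = 53,120×£69.43 + (53,120/752.4)×66.6 + (752.4/2)×0.18×£69.43 = £3,697,525.13.
EOQ at £68.53 = 757.4 < 17000, so use break Q=17000: TC = 53,120×£68.53 + (53,120/17000.0)×66.6 + (17000.0/2)×0.18×£68.53 = £3,745,372.61.
Lowest total cost is £3,697,525.13 at Q = 752.4.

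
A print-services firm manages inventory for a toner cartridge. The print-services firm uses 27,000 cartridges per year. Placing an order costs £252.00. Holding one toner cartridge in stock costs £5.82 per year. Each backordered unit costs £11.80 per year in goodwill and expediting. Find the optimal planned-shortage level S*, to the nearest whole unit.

With planned backorders, Q* = √(2DS/H) · √((H+B)/B).
√(2DS/H) = √(2 × 27,000 × 252 / 5.82) = 1529.099.
√((H+B)/B) = √((5.82+11.8)/11.8) = 1.2220.
Q* ≈ 1868.519.
S* = Q* · H/(H+B) = 1868.519 × 5.82/17.62 ≈ 617.184.

S* ≈ 617 cartridges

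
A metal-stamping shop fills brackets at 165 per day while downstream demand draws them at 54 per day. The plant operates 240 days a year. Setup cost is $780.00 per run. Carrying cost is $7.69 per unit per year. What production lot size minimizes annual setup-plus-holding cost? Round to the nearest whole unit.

Annual demand D = 54 × 240 = 12,960.
Production build-up factor (1 − d/p) = 1 − 54/165 = 0.6727.
Q* = √(2DS / (H(1 − d/p))) = √(2 × 12,960 × 780 / (7.69 × 0.6727)).
= √(20,217,600 / 5.1733) ≈ 1976.888.

Q* ≈ 1,977 brackets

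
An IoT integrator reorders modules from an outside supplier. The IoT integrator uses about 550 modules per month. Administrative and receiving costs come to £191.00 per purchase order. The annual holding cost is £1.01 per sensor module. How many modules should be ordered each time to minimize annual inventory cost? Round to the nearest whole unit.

Q* ≈ 1,580 modules

Annual demand D = 550 × 12 = 6,600.
EOQ = √(2DS / H) = √(2 × 6,600 × 191 / 1.01).
= √(2,521,200 / 1.01) = √2,496,237.6238 ≈ 1579.949.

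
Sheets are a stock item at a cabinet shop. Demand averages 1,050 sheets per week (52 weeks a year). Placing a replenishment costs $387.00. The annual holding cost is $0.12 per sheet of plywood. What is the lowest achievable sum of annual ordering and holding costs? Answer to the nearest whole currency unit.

Annual demand D = 1,050 × 52 = 54,600.
Q* = √(2DS/H) = √(2 × 54,600 × 387 / 0.12) ≈ 18766.19.
At the optimum the two cost components are equal, so total cost = 2·(Q*/2)H = Q*·H.
Minimum total = √(2DSH) = √(2 × 54,600 × 387 × 0.12) ≈ 2251.943.

TC* ≈ $2,252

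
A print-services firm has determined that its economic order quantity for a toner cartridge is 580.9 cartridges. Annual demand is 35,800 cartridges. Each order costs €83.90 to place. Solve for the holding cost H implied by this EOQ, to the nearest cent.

Squaring Q* = √(2DS/H) gives Q*² = 2DS/H.
From Q* = √(2DS/H): H = 2DS / Q*² = 2 × 35,800 × 83.9 / 580.9² = 17.8021.

H ≈ €17.80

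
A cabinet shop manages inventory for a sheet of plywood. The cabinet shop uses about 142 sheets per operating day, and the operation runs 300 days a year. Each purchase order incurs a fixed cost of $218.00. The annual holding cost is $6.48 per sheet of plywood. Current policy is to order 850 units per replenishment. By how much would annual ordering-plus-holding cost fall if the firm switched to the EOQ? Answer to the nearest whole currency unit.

Extra cost ≈ $2,709 per year

Annual demand D = 142 × 300 = 42,600.
EOQ = √(2DS/H) = √(2 × 42,600 × 218 / 6.48) ≈ 1693.01.
Cost at Q* = (D/Q*)S + (Q*/2)H = √(2DSH) ≈ $10,970.73.
Cost at Q = 850: (42,600/850)×218 + (850/2)×6.48 = $10,925.65 + $2,754.00 = $13,679.65.
Excess = $13,679.65 − $10,970.73 = $2,708.92.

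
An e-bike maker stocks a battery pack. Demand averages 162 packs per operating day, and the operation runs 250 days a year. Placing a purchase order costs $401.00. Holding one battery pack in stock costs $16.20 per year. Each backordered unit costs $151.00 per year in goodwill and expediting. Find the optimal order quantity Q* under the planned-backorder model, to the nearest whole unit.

Annual demand D = 162 × 250 = 40,500.
With planned backorders, Q* = √(2DS/H) · √((H+B)/B).
√(2DS/H) = √(2 × 40,500 × 401 / 16.2) = 1415.980.
√((H+B)/B) = √((16.2+151)/151) = 1.0523.
Q* ≈ 1490.002.

Q* ≈ 1,490 packs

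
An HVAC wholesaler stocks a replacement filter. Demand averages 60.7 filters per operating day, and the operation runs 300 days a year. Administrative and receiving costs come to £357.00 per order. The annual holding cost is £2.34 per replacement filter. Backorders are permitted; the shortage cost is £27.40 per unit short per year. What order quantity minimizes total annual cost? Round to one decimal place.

Annual demand D = 60.7 × 300 = 18,210.
With planned backorders, Q* = √(2DS/H) · √((H+B)/B).
√(2DS/H) = √(2 × 18,210 × 357 / 2.34) = 2357.198.
√((H+B)/B) = √((2.34+27.4)/27.4) = 1.0418.
Q* ≈ 2455.791.

Q* ≈ 2,455.8 filters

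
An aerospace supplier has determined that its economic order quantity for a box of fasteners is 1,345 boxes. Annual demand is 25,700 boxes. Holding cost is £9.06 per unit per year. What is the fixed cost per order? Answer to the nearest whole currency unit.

S ≈ £319

Invert the EOQ relation Q*² = 2DS/H.
From Q* = √(2DS/H): S = Q*²H / (2D) = 1,345² × 9.06 / (2 × 25,700) = 318.8671.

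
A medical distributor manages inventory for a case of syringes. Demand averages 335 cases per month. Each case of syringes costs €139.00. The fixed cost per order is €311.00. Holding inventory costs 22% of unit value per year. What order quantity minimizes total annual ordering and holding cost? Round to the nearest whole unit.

Annual demand D = 335 × 12 = 4,020.
Holding cost H = 0.22 × €139.00 = €30.5800 per unit per year.
EOQ = √(2DS / H) = √(2 × 4,020 × 311 / 30.58).
= √(2,500,440 / 30.58) = √81,767.1681 ≈ 285.950.

Q* ≈ 286 cases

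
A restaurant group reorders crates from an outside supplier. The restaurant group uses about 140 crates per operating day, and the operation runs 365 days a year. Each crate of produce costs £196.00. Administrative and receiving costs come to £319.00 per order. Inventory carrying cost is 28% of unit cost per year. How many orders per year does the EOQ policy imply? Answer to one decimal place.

Annual demand D = 140 × 365 = 51,100.
Holding cost H = 0.28 × £196.00 = £54.8800 per unit per year.
Q* = √(2DS/H) = √(2 × 51,100 × 319 / 54.88) ≈ 770.75.
Orders per year = D / Q* = 51,100 / 770.75 ≈ 66.299.

N ≈ 66.3 orders per year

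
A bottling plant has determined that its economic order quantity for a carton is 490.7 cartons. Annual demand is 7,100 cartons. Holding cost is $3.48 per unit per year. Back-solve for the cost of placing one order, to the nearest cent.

Invert the EOQ relation Q*² = 2DS/H.
From Q* = √(2DS/H): S = Q*²H / (2D) = 490.7² × 3.48 / (2 × 7,100) = 59.0096.

S ≈ $59.01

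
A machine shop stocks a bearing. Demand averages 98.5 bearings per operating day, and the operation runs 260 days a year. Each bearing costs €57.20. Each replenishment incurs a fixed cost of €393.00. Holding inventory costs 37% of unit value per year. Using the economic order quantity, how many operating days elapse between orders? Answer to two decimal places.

T ≈ 9.90 days

Annual demand D = 98.5 × 260 = 25,610.
Holding cost H = 0.37 × €57.20 = €21.1640 per unit per year.
Q* = √(2DS/H) = √(2 × 25,610 × 393 / 21.164) ≈ 975.25.
Cycle time = Q*/D × 260 = 975.25 / 25,610 × 260 ≈ 9.901 days.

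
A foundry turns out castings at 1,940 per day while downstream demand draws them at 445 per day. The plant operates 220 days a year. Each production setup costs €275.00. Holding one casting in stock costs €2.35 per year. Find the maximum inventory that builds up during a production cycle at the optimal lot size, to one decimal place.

Annual demand D = 445 × 220 = 97,900.
Production build-up factor (1 − d/p) = 1 − 445/1,940 = 0.7706.
Q* = √(2DS / (H(1 − d/p))) = √(2 × 97,900 × 275 / (2.35 × 0.7706)).
= √(53,845,000 / 1.811) ≈ 5452.793.
Maximum inventory = Q*(1 − d/p) = 5452.793 × 0.7706 ≈ 4202.024.

I_max ≈ 4,202.0 castings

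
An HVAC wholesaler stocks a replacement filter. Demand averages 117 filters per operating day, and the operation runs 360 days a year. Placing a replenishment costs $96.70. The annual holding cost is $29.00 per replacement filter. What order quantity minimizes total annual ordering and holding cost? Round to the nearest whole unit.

Annual demand D = 117 × 360 = 42,120.
EOQ = √(2DS / H) = √(2 × 42,120 × 96.7 / 29).
= √(8,146,008 / 29) = √280,896.8276 ≈ 529.997.

Q* ≈ 530 filters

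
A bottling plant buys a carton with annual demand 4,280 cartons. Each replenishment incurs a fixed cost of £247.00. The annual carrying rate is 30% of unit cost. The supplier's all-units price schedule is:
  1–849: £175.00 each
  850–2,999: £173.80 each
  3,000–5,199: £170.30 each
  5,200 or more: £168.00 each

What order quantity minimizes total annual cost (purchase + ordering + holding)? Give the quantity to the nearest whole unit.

Holding cost per unit per year at price C is H = 0.30·C.
Candidates are each tier's EOQ (if it falls in that tier) and each price-break quantity.
EOQ at £175.00 = 200.7 (feasible in tier 1): TC = 4,280×£175.00 + (4,280/200.7)×247 + (200.7/2)×0.30×£175.00 = £759,535.74.
EOQ at £173.80 = 201.4 < 850, so use break Q=850: TC = 4,280×£173.80 + (4,280/850.0)×247 + (850.0/2)×0.30×£173.80 = £767,267.22.
EOQ at £170.30 = 203.4 < 3000, so use break Q=3000: TC = 4,280×£170.30 + (4,280/3000.0)×247 + (3000.0/2)×0.30×£170.30 = £805,871.39.
EOQ at £168.00 = 204.8 < 5200, so use break Q=5200: TC = 4,280×£168.00 + (4,280/5200.0)×247 + (5200.0/2)×0.30×£168.00 = £850,283.30.
Lowest total cost is £759,535.74 at Q = 200.7.

Q* ≈ 201 cartons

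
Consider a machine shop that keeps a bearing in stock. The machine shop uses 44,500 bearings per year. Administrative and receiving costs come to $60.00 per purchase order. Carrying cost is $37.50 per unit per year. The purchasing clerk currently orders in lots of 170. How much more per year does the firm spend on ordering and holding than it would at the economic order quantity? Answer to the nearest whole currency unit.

EOQ = √(2DS/H) = √(2 × 44,500 × 60 / 37.5) ≈ 377.36.
Cost at Q* = (D/Q*)S + (Q*/2)H = √(2DSH) ≈ $14,150.97.
Cost at Q = 170: (44,500/170)×60 + (170/2)×37.5 = $15,705.88 + $3,187.50 = $18,893.38.
Excess = $18,893.38 − $14,150.97 = $4,742.41.

Extra cost ≈ $4,742 per year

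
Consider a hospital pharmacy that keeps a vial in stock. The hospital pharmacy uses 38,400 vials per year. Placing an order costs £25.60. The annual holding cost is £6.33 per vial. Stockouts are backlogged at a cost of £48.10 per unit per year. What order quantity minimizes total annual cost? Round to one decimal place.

With planned backorders, Q* = √(2DS/H) · √((H+B)/B).
√(2DS/H) = √(2 × 38,400 × 25.6 / 6.33) = 557.312.
√((H+B)/B) = √((6.33+48.1)/48.1) = 1.0638.
Q* ≈ 592.851.

Q* ≈ 592.9 vials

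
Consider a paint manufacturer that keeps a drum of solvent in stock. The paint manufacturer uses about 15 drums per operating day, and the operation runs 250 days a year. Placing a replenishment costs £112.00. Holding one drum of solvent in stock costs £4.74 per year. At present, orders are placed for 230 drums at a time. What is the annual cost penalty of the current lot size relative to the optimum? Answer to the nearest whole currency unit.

Annual demand D = 15 × 250 = 3,750.
EOQ = √(2DS/H) = √(2 × 3,750 × 112 / 4.74) ≈ 420.97.
Cost at Q* = (D/Q*)S + (Q*/2)H = √(2DSH) ≈ £1,995.39.
Cost at Q = 230: (3,750/230)×112 + (230/2)×4.74 = £1,826.09 + £545.10 = £2,371.19.
Excess = £2,371.19 − £1,995.39 = £375.79.

Extra cost ≈ £376 per year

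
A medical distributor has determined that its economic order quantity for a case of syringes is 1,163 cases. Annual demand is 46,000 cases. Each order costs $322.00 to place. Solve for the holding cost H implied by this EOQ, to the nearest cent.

H ≈ $21.90

Invert the EOQ relation Q*² = 2DS/H.
From Q* = √(2DS/H): H = 2DS / Q*² = 2 × 46,000 × 322 / 1,163² = 21.9020.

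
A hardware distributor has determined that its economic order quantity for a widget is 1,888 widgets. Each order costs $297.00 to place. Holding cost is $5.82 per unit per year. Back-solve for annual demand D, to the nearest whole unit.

D ≈ 34,925 widgets per year

Invert the EOQ relation Q*² = 2DS/H.
From Q* = √(2DS/H): D = Q*²H / (2S) = 1,888² × 5.82 / (2 × 297) = 34925.330.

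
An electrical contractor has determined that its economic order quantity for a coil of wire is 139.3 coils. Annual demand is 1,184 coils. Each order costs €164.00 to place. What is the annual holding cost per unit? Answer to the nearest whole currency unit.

H ≈ €20

Squaring Q* = √(2DS/H) gives Q*² = 2DS/H.
From Q* = √(2DS/H): H = 2DS / Q*² = 2 × 1,184 × 164 / 139.3² = 20.0135.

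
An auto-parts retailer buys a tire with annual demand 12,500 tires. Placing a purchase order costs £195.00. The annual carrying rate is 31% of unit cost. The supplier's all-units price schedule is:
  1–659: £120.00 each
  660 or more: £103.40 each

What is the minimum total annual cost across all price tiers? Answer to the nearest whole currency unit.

TC* ≈ £1,306,771

Holding cost per unit per year at price C is H = 0.31·C.
Candidates are each tier's EOQ (if it falls in that tier) and each price-break quantity.
EOQ at £120.00 = 362.0 (feasible in tier 1): TC = 12,500×£120.00 + (12,500/362.0)×195 + (362.0/2)×0.31×£120.00 = £1,513,466.63.
EOQ at £103.40 = 390.0 < 660, so use break Q=660: TC = 12,500×£103.40 + (12,500/660.0)×195 + (660.0/2)×0.31×£103.40 = £1,306,771.00.
Lowest total cost among the candidates is at Q = 660.0.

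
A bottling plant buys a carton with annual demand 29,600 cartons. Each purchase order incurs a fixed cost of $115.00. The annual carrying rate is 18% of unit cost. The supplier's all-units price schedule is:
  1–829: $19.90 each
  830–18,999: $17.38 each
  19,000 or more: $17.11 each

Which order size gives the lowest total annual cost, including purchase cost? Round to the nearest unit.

Holding cost per unit per year at price C is H = 0.18·C.
For each price level, check whether its EOQ is feasible; otherwise the best quantity at that price is the breakpoint.
Tier 1 ($19.90): EOQ = 1378.6 exceeds tier's upper bound 829, so this tier is dominated.
EOQ at $17.38 = 1475.2 (feasible in tier 2): TC = 29,600×$17.38 + (29,600/1475.2)×115 + (1475.2/2)×0.18×$17.38 = $519,062.99.
EOQ at $17.11 = 1486.8 < 19000, so use break Q=19000: TC = 29,600×$17.11 + (29,600/19000.0)×115 + (19000.0/2)×0.18×$17.11 = $535,893.26.
Lowest total cost is $519,062.99 at Q = 1475.2.

Q* ≈ 1,475 cartons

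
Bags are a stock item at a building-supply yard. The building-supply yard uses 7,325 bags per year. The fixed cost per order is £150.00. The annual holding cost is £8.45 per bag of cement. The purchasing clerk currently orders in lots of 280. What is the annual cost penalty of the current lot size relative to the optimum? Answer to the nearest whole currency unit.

Extra cost ≈ £798 per year

EOQ = √(2DS/H) = √(2 × 7,325 × 150 / 8.45) ≈ 509.96.
Cost at Q* = (D/Q*)S + (Q*/2)H = √(2DSH) ≈ £4,309.16.
Cost at Q = 280: (7,325/280)×150 + (280/2)×8.45 = £3,924.11 + £1,183.00 = £5,107.11.
Excess = £5,107.11 − £4,309.16 = £797.95.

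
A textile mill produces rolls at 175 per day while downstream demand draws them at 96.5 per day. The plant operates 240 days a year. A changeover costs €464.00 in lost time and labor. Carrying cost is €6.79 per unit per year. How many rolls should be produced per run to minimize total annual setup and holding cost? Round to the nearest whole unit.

Annual demand D = 96.5 × 240 = 23,160.
Production build-up factor (1 − d/p) = 1 − 96.5/175 = 0.4486.
Q* = √(2DS / (H(1 − d/p))) = √(2 × 23,160 × 464 / (6.79 × 0.4486)).
= √(21,492,480 / 3.0458) ≈ 2656.395.

Q* ≈ 2,656 rolls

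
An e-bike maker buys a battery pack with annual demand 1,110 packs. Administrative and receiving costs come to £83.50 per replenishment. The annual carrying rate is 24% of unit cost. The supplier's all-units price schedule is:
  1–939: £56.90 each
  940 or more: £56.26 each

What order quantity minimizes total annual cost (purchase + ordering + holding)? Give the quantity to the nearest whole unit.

Q* ≈ 117 packs

Holding cost per unit per year at price C is H = 0.24·C.
Candidates are each tier's EOQ (if it falls in that tier) and each price-break quantity.
EOQ at £56.90 = 116.5 (feasible in tier 1): TC = 1,110×£56.90 + (1,110/116.5)×83.5 + (116.5/2)×0.24×£56.90 = £64,750.04.
EOQ at £56.26 = 117.2 < 940, so use break Q=940: TC = 1,110×£56.26 + (1,110/940.0)×83.5 + (940.0/2)×0.24×£56.26 = £68,893.33.
Lowest total cost is £64,750.04 at Q = 116.5.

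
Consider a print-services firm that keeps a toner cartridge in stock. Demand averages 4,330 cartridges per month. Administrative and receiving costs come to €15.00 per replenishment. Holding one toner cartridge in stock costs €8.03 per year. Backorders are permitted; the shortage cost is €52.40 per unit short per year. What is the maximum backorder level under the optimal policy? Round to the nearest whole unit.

S* ≈ 63 cartridges

Annual demand D = 4,330 × 12 = 51,960.
With planned backorders, Q* = √(2DS/H) · √((H+B)/B).
√(2DS/H) = √(2 × 51,960 × 15 / 8.03) = 440.593.
√((H+B)/B) = √((8.03+52.4)/52.4) = 1.0739.
Q* ≈ 473.149.
S* = Q* · H/(H+B) = 473.149 × 8.03/60.43 ≈ 62.873.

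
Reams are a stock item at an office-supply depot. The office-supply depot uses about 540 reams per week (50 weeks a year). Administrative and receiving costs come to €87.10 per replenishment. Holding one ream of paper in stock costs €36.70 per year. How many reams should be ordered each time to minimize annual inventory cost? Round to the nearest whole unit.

Q* ≈ 358 reams

Annual demand D = 540 × 50 = 27,000.
EOQ = √(2DS / H) = √(2 × 27,000 × 87.1 / 36.7).
= √(4,703,400 / 36.7) = √128,158.0381 ≈ 357.992.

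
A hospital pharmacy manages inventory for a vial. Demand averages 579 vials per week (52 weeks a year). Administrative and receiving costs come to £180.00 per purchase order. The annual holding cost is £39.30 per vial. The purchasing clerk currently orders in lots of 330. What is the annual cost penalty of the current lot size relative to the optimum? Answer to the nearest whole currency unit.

Annual demand D = 579 × 52 = 30,108.
EOQ = √(2DS/H) = √(2 × 30,108 × 180 / 39.3) ≈ 525.17.
Cost at Q* = (D/Q*)S + (Q*/2)H = √(2DSH) ≈ £20,638.99.
Cost at Q = 330: (30,108/330)×180 + (330/2)×39.3 = £16,422.55 + £6,484.50 = £22,907.05.
Excess = £22,907.05 − £20,638.99 = £2,268.05.

Extra cost ≈ £2,268 per year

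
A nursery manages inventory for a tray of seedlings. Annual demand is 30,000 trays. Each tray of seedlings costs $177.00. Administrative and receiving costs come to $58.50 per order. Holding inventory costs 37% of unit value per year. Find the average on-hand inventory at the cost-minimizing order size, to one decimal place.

Average inventory ≈ 115.8 trays

Holding cost H = 0.37 × $177.00 = $65.4900 per unit per year.
EOQ = √(2DS/H) = √(2 × 30,000 × 58.5 / 65.49) ≈ 231.51.
Average inventory = Q*/2 ≈ 231.51 / 2 = 115.754.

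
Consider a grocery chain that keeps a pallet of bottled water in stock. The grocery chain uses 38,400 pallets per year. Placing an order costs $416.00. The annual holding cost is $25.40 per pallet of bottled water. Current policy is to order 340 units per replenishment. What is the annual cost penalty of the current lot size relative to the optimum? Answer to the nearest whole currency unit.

EOQ = √(2DS/H) = √(2 × 38,400 × 416 / 25.4) ≈ 1121.53.
Cost at Q* = (D/Q*)S + (Q*/2)H = √(2DSH) ≈ $28,486.83.
Cost at Q = 340: (38,400/340)×416 + (340/2)×25.4 = $46,983.53 + $4,318.00 = $51,301.53.
Excess = $51,301.53 − $28,486.83 = $22,814.70.

Extra cost ≈ $22,815 per year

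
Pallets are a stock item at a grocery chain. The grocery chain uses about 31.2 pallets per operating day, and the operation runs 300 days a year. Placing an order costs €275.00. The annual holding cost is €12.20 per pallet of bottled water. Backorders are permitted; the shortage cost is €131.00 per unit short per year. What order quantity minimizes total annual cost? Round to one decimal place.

Annual demand D = 31.2 × 300 = 9,360.
With planned backorders, Q* = √(2DS/H) · √((H+B)/B).
√(2DS/H) = √(2 × 9,360 × 275 / 12.2) = 649.590.
√((H+B)/B) = √((12.2+131)/131) = 1.0455.
Q* ≈ 679.165.

Q* ≈ 679.2 pallets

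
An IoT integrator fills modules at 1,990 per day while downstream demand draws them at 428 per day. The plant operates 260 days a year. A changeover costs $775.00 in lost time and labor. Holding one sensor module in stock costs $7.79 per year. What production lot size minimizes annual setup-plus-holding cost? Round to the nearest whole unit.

Q* ≈ 5,311 modules

Annual demand D = 428 × 260 = 111,280.
Production build-up factor (1 − d/p) = 1 − 428/1,990 = 0.7849.
Q* = √(2DS / (H(1 − d/p))) = √(2 × 111,280 × 775 / (7.79 × 0.7849)).
= √(172,484,000 / 6.1146) ≈ 5311.188.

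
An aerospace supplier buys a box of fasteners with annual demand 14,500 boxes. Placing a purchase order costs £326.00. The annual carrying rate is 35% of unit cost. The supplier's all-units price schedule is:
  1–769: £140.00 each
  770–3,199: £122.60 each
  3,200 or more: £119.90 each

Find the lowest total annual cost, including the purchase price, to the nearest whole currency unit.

TC* ≈ £1,800,359

Holding cost per unit per year at price C is H = 0.35·C.
Candidates are each tier's EOQ (if it falls in that tier) and each price-break quantity.
EOQ at £140.00 = 439.2 (feasible in tier 1): TC = 14,500×£140.00 + (14,500/439.2)×326 + (439.2/2)×0.35×£140.00 = £2,051,523.15.
EOQ at £122.60 = 469.4 < 770, so use break Q=770: TC = 14,500×£122.60 + (14,500/770.0)×326 + (770.0/2)×0.35×£122.60 = £1,800,359.31.
EOQ at £119.90 = 474.6 < 3200, so use break Q=3200: TC = 14,500×£119.90 + (14,500/3200.0)×326 + (3200.0/2)×0.35×£119.90 = £1,807,171.19.
Lowest total cost among the candidates is at Q = 770.0.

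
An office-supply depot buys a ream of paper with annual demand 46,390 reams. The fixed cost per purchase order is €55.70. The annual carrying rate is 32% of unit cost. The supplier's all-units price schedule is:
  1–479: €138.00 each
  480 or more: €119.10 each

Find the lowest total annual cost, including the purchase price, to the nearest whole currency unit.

TC* ≈ €5,539,579

Holding cost per unit per year at price C is H = 0.32·C.
For each price level, check whether its EOQ is feasible; otherwise the best quantity at that price is the breakpoint.
EOQ at €138.00 = 342.1 (feasible in tier 1): TC = 46,390×€138.00 + (46,390/342.1)×55.7 + (342.1/2)×0.32×€138.00 = €6,416,926.69.
EOQ at €119.10 = 368.2 < 480, so use break Q=480: TC = 46,390×€119.10 + (46,390/480.0)×55.7 + (480.0/2)×0.32×€119.10 = €5,539,579.05.
Lowest total cost among the candidates is at Q = 480.0.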